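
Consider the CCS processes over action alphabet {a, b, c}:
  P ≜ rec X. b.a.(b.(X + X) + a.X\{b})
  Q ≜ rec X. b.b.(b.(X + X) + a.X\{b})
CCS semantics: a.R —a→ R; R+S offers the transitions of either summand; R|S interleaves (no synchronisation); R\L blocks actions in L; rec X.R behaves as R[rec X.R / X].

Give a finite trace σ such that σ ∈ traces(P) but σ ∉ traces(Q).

ba

Reachable graph of P (5 states):
  s0 = rec X. b.a.(b.(X + X) + a.X\{b}) → -b-> s1
  s1 = a.(b.((rec X. b.a.(b.(X + X) + a.X\{b})) + (rec X. b.a.(b.(X + X) + a.X\{b}))) + a.(rec X. b.a.(b.(X + X) + a.X\{b}))\{b}) → -a-> s2
  s2 = b.((rec X. b.a.(b.(X + X) + a.X\{b})) + (rec X. b.a.(b.(X + X) + a.X\{b}))) + a.(rec X. b.a.(b.(X + X) + a.X\{b}))\{b} → -a-> s3, -b-> s4
  s3 = (rec X. b.a.(b.(X + X) + a.X\{b}))\{b} → ∅
  s4 = (rec X. b.a.(b.(X + X) + a.X\{b})) + (rec X. b.a.(b.(X + X) + a.X\{b})) → -b-> s1
Reachable graph of Q (5 states):
  t0 = rec X. b.b.(b.(X + X) + a.X\{b}) → -b-> t1
  t1 = b.(b.((rec X. b.b.(b.(X + X) + a.X\{b})) + (rec X. b.b.(b.(X + X) + a.X\{b}))) + a.(rec X. b.b.(b.(X + X) + a.X\{b}))\{b}) → -b-> t2
  t2 = b.((rec X. b.b.(b.(X + X) + a.X\{b})) + (rec X. b.b.(b.(X + X) + a.X\{b}))) + a.(rec X. b.b.(b.(X + X) + a.X\{b}))\{b} → -a-> t3, -b-> t4
  t3 = (rec X. b.b.(b.(X + X) + a.X\{b}))\{b} → ∅
  t4 = (rec X. b.b.(b.(X + X) + a.X\{b})) + (rec X. b.b.(b.(X + X) + a.X\{b})) → -b-> t1
Executing ba from P (initial set {s0}):
  step 1 (b): {s1}
  step 2 (a): {s2}
  P completes σ.
Executing ba from Q (initial set {t0}):
  step 1 (b): {t1}
  step 2 (a): ∅  — Q cannot continue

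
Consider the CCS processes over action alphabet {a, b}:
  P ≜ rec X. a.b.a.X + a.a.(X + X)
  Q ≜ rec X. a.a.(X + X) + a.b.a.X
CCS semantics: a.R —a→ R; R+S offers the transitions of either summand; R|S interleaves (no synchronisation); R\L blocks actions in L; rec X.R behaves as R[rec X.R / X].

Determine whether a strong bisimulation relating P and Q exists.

YES

LTS(P): 5 reachable states
  p0 = rec X. a.b.a.X + a.a.(X + X) → ··a··> p1, ··a··> p2
  p1 = a.((rec X. a.b.a.X + a.a.(X + X)) + (rec X. a.b.a.X + a.a.(X + X))) → ··a··> p3
  p2 = b.a.(rec X. a.b.a.X + a.a.(X + X)) → ··b··> p4
  p3 = (rec X. a.b.a.X + a.a.(X + X)) + (rec X. a.b.a.X + a.a.(X + X)) → ··a··> p1, ··a··> p2
  p4 = a.(rec X. a.b.a.X + a.a.(X + X)) → ··a··> p0
LTS(Q): 5 reachable states
  q0 = rec X. a.a.(X + X) + a.b.a.X → ··a··> q1, ··a··> q2
  q1 = a.((rec X. a.a.(X + X) + a.b.a.X) + (rec X. a.a.(X + X) + a.b.a.X)) → ··a··> q3
  q2 = b.a.(rec X. a.a.(X + X) + a.b.a.X) → ··b··> q4
  q3 = (rec X. a.a.(X + X) + a.b.a.X) + (rec X. a.a.(X + X) + a.b.a.X) → ··a··> q1, ··a··> q2
  q4 = a.(rec X. a.a.(X + X) + a.b.a.X) → ··a··> q0
Partition-refinement fixed point:
  B0 = {p0, p3, q0, q3}
  B1 = {p1, p4, q1, q4}
  B2 = {p2, q2}
p0 ∈ B0, q0 ∈ B0 → same block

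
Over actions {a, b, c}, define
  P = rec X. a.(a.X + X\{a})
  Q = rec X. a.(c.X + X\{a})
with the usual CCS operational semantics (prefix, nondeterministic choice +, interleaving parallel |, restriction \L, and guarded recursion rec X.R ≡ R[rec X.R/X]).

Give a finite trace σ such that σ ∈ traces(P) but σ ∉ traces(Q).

Reachable graph of P (2 states):
  s0 = rec X. a.(a.X + X\{a}) :: —a→ s1
  s1 = a.(rec X. a.(a.X + X\{a})) + (rec X. a.(a.X + X\{a}))\{a} :: —a→ s0
Reachable graph of Q (2 states):
  t0 = rec X. a.(c.X + X\{a}) :: —a→ t1
  t1 = c.(rec X. a.(c.X + X\{a})) + (rec X. a.(c.X + X\{a}))\{a} :: —c→ t0
Executing aa from P (initial set {s0}):
  step 1 (a): {s1}
  step 2 (a): {s0}
  — P admits the full trace.
Executing aa from Q (initial set {t0}):
  step 1 (a): {t1}
  step 2 (a): ∅ (Q stuck)

aa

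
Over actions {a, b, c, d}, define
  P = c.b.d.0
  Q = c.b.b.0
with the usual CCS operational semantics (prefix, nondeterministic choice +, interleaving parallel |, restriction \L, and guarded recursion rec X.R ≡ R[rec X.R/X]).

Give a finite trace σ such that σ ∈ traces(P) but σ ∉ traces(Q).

cbd

P's transition system — 4 states:
  u0 = c.b.d.0 | —c→ u1
  u1 = b.d.0 | —b→ u2
  u2 = d.0 | —d→ u3
  u3 = 0 | ∅
Q's transition system — 4 states:
  v0 = c.b.b.0 | —c→ v1
  v1 = b.b.0 | —b→ v2
  v2 = b.0 | —b→ v3
  v3 = 0 | ∅
Run σ = ⟨cbd⟩ on P: start {u0}
  after c @ step 1: {u1}
  after b @ step 2: {u2}
  after d @ step 3: {u3}
  — P admits the full trace.
Run σ = ⟨cbd⟩ on Q: start {v0}
  after c @ step 1: {v1}
  after b @ step 2: {v2}
  after d @ step 3: ∅ (Q stuck)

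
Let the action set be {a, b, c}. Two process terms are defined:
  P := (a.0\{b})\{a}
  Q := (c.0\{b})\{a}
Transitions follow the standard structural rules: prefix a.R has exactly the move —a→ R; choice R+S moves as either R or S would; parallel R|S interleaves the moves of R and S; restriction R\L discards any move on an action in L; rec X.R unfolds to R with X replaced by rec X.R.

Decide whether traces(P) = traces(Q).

Reachable graph of P (1 states):
  s0 = (a.0\{b})\{a} ⊢ ∅
Reachable graph of Q (2 states):
  t0 = (c.0\{b})\{a} ⊢ -c-> t1
  t1 = 0\{b}\{a} ⊢ ∅
Executing c from Q (initial set {t0}):
  [1] c ⇒ {t1}
  — Q admits the full trace.
Executing c from P (initial set {s0}):
  [1] c ⇒ ∅  — P cannot continue

NO — witness ⟨c⟩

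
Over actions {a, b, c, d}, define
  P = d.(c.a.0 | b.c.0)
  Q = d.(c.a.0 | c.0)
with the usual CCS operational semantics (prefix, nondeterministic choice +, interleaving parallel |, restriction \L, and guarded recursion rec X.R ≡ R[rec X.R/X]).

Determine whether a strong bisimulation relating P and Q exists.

LTS(P): 10 reachable states
  m0 = d.(c.a.0 | b.c.0) has moves =d=> m1
  m1 = c.a.0 | b.c.0 has moves =b=> m2, =c=> m3
  m2 = c.a.0 | c.0 has moves =c=> m4, =c=> m5
  m3 = a.0 | b.c.0 has moves =a=> m6, =b=> m4
  m4 = a.0 | c.0 has moves =a=> m7, =c=> m8
  m5 = c.a.0 | 0 has moves =c=> m8
  m6 = 0 | b.c.0 has moves =b=> m7
  m7 = 0 | c.0 has moves =c=> m9
  m8 = a.0 | 0 has moves =a=> m9
  m9 = 0 | 0 has moves stopped
LTS(Q): 7 reachable states
  n0 = d.(c.a.0 | c.0) has moves =d=> n1
  n1 = c.a.0 | c.0 has moves =c=> n2, =c=> n3
  n2 = a.0 | c.0 has moves =a=> n4, =c=> n5
  n3 = c.a.0 | 0 has moves =c=> n5
  n4 = 0 | c.0 has moves =c=> n6
  n5 = a.0 | 0 has moves =a=> n6
  n6 = 0 | 0 has moves stopped
Bisimilarity quotient blocks:
  B0 = {m0}
  B1 = {m1}
  B2 = {m3}
  B3 = {m4, n2}
  B4 = {m8, n5}
  B5 = {m9, n6}
  B6 = {m7, n4}
  B7 = {m6}
  B8 = {m2, n1}
  B9 = {m5, n3}
  B10 = {n0}
m0 ∈ B0, n0 ∈ B10 → different blocks

P ≁ Q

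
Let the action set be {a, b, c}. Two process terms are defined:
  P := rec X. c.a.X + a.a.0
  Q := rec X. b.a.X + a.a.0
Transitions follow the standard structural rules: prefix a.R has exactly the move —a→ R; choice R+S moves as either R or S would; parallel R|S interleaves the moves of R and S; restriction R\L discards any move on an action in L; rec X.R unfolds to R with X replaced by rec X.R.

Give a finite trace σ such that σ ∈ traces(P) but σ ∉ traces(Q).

c

Reachable graph of P (4 states):
  p0 = rec X. c.a.X + a.a.0 :: ··a··> p1, ··c··> p2
  p1 = a.0 :: ··a··> p3
  p2 = a.(rec X. c.a.X + a.a.0) :: ··a··> p0
  p3 = 0 :: ·
Reachable graph of Q (4 states):
  q0 = rec X. b.a.X + a.a.0 :: ··a··> q1, ··b··> q2
  q1 = a.0 :: ··a··> q3
  q2 = a.(rec X. b.a.X + a.a.0) :: ··a··> q0
  q3 = 0 :: ·
Run σ = ⟨c⟩ on P: start {p0}
  [1] c ⇒ {p2}
  ✓ P
Run σ = ⟨c⟩ on Q: start {q0}
  [1] c ⇒ ∅ (Q stuck)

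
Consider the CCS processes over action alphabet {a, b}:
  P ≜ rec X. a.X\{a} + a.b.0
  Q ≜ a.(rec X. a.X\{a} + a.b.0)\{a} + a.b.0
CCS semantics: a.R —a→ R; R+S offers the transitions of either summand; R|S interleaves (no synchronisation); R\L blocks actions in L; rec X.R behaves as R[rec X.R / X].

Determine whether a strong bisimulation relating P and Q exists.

bisimilar

P's transition system — 4 states:
  u0 = rec X. a.X\{a} + a.b.0 ⊢ =a=> u1, =a=> u2
  u1 = (rec X. a.X\{a} + a.b.0)\{a} ⊢ deadlocked
  u2 = b.0 ⊢ =b=> u3
  u3 = 0 ⊢ deadlocked
Q's transition system — 4 states:
  v0 = a.(rec X. a.X\{a} + a.b.0)\{a} + a.b.0 ⊢ =a=> v1, =a=> v2
  v1 = (rec X. a.X\{a} + a.b.0)\{a} ⊢ deadlocked
  v2 = b.0 ⊢ =b=> v3
  v3 = 0 ⊢ deadlocked
Coarsest stable partition (strong bisimilarity classes):
  B0 = {u0, v0}
  B1 = {u2, v2}
  B2 = {u1, u3, v1, v3}
u0 ∈ B0, v0 ∈ B0 → same block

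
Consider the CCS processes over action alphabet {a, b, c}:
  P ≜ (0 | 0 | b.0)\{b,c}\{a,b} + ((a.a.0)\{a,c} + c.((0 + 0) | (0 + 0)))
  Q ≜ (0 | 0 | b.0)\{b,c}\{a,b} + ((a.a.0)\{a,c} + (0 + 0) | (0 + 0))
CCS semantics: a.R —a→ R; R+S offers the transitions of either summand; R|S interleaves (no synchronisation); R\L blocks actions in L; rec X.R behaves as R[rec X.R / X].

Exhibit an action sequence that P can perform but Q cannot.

P's transition system — 2 states:
  m0 = (0 | 0 | b.0)\{b,c}\{a,b} + ((a.a.0)\{a,c} + c.((0 + 0) | (0 + 0))) :: -c-> m1
  m1 = (0 + 0) | (0 + 0) :: (no moves)
Q's transition system — 1 states:
  n0 = (0 | 0 | b.0)\{b,c}\{a,b} + ((a.a.0)\{a,c} + (0 + 0) | (0 + 0)) :: (no moves)
Trace ⟨c⟩ through P, begin at {m0}:
  step 1 (c): {m1}
  ✓ P
Trace ⟨c⟩ through Q, begin at {n0}:
  step 1 (c): ∅  — Q cannot continue

c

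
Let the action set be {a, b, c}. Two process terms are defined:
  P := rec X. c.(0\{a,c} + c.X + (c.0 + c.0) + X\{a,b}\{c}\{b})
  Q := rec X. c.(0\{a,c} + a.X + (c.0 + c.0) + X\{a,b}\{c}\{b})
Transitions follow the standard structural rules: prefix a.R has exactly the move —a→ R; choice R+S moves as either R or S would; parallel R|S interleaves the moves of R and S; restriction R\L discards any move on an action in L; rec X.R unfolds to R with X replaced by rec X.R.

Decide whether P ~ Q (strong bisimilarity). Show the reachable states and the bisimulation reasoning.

P's transition system — 3 states:
  m0 = rec X. c.(0\{a,c} + c.X + (c.0 + c.0) + X\{a,b}\{c}\{b}) has moves --c--▸ m1
  m1 = 0\{a,c} + c.(rec X. c.(0\{a,c} + c.X + (c.0 + c.0) + X\{a,b}\{c}\{b})) + (c.0 + c.0) + (rec X. c.(0\{a,c} + c.X + (c.0 + c.0) + X\{a,b}\{c}\{b}))\{a,b}\{c}\{b} has moves --c--▸ m0, --c--▸ m2
  m2 = 0 has moves (no moves)
Q's transition system — 3 states:
  n0 = rec X. c.(0\{a,c} + a.X + (c.0 + c.0) + X\{a,b}\{c}\{b}) has moves --c--▸ n1
  n1 = 0\{a,c} + a.(rec X. c.(0\{a,c} + a.X + (c.0 + c.0) + X\{a,b}\{c}\{b})) + (c.0 + c.0) + (rec X. c.(0\{a,c} + a.X + (c.0 + c.0) + X\{a,b}\{c}\{b}))\{a,b}\{c}\{b} has moves --a--▸ n0, --c--▸ n2
  n2 = 0 has moves (no moves)
Partition-refinement fixed point:
  B0 = {m0}
  B1 = {m1}
  B2 = {m2, n2}
  B3 = {n0}
  B4 = {n1}
m0 ∈ B0, n0 ∈ B3 → different blocks

NO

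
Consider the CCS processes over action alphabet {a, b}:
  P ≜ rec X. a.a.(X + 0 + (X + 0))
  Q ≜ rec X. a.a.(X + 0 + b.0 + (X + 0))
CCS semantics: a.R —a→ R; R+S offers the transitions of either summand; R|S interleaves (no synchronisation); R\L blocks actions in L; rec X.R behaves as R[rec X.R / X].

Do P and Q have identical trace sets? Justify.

Reachable graph of P (3 states):
  p0 = rec X. a.a.(X + 0 + (X + 0)) | --a--▸ p1
  p1 = a.((rec X. a.a.(X + 0 + (X + 0))) + 0 + ((rec X. a.a.(X + 0 + (X + 0))) + 0)) | --a--▸ p2
  p2 = (rec X. a.a.(X + 0 + (X + 0))) + 0 + ((rec X. a.a.(X + 0 + (X + 0))) + 0) | --a--▸ p1
Reachable graph of Q (4 states):
  q0 = rec X. a.a.(X + 0 + b.0 + (X + 0)) | --a--▸ q1
  q1 = a.((rec X. a.a.(X + 0 + b.0 + (X + 0))) + 0 + b.0 + ((rec X. a.a.(X + 0 + b.0 + (X + 0))) + 0)) | --a--▸ q2
  q2 = (rec X. a.a.(X + 0 + b.0 + (X + 0))) + 0 + b.0 + ((rec X. a.a.(X + 0 + b.0 + (X + 0))) + 0) | --a--▸ q1, --b--▸ q3
  q3 = 0 | stopped
Run σ = ⟨aab⟩ on Q: start {q0}
  after a @ step 1: {q1}
  after a @ step 2: {q2}
  after b @ step 3: {q3}
  ✓ Q
Run σ = ⟨aab⟩ on P: start {p0}
  after a @ step 1: {p1}
  after a @ step 2: {p2}
  after b @ step 3: no successor for P

trace-distinct — witness ⟨aab⟩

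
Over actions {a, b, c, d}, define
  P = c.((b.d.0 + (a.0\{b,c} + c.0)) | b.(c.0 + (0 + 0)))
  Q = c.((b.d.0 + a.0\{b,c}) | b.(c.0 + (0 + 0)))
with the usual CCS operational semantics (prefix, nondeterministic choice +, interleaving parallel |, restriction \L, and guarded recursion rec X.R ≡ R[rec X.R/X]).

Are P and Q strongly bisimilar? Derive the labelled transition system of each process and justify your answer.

Reachable graph of P (13 states):
  m0 = c.((b.d.0 + (a.0\{b,c} + c.0)) | b.(c.0 + (0 + 0))) :: ··c··> m1
  m1 = (b.d.0 + (a.0\{b,c} + c.0)) | b.(c.0 + (0 + 0)) :: ··a··> m2, ··b··> m3, ··b··> m4, ··c··> m5
  m2 = 0\{b,c} | b.(c.0 + (0 + 0)) :: ··b··> m6
  m3 = (b.d.0 + (a.0\{b,c} + c.0)) | (c.0 + (0 + 0)) :: ··a··> m6, ··b··> m7, ··c··> m8, ··c··> m9
  m4 = d.0 | b.(c.0 + (0 + 0)) :: ··b··> m7, ··d··> m5
  m5 = 0 | b.(c.0 + (0 + 0)) :: ··b··> m9
  m6 = 0\{b,c} | (c.0 + (0 + 0)) :: ··c··> m10
  m7 = d.0 | (c.0 + (0 + 0)) :: ··c··> m11, ··d··> m9
  m8 = (b.d.0 + (a.0\{b,c} + c.0)) | 0 :: ··a··> m10, ··b··> m11, ··c··> m12
  m9 = 0 | (c.0 + (0 + 0)) :: ··c··> m12
  m10 = 0\{b,c} | 0 :: ∅
  m11 = d.0 | 0 :: ··d··> m12
  m12 = 0 | 0 :: ∅
Reachable graph of Q (13 states):
  n0 = c.((b.d.0 + a.0\{b,c}) | b.(c.0 + (0 + 0))) :: ··c··> n1
  n1 = (b.d.0 + a.0\{b,c}) | b.(c.0 + (0 + 0)) :: ··a··> n2, ··b··> n3, ··b··> n4
  n2 = 0\{b,c} | b.(c.0 + (0 + 0)) :: ··b··> n5
  n3 = (b.d.0 + a.0\{b,c}) | (c.0 + (0 + 0)) :: ··a··> n5, ··b··> n6, ··c··> n7
  n4 = d.0 | b.(c.0 + (0 + 0)) :: ··b··> n6, ··d··> n8
  n5 = 0\{b,c} | (c.0 + (0 + 0)) :: ··c··> n9
  n6 = d.0 | (c.0 + (0 + 0)) :: ··c··> n10, ··d··> n11
  n7 = (b.d.0 + a.0\{b,c}) | 0 :: ··a··> n9, ··b··> n10
  n8 = 0 | b.(c.0 + (0 + 0)) :: ··b··> n11
  n9 = 0\{b,c} | 0 :: ∅
  n10 = d.0 | 0 :: ··d··> n12
  n11 = 0 | (c.0 + (0 + 0)) :: ··c··> n12
  n12 = 0 | 0 :: ∅
Bisimilarity quotient blocks:
  B0 = {m0}
  B1 = {m1}
  B2 = {m2, m5, n2, n8}
  B3 = {m6, m9, n11, n5}
  B4 = {m10, m12, n12, n9}
  B5 = {m4, n4}
  B6 = {m7, n6}
  B7 = {m11, n10}
  B8 = {m3}
  B9 = {m8}
  B10 = {n0}
  B11 = {n1}
  B12 = {n3}
  B13 = {n7}
m0 ∈ B0, n0 ∈ B10 → different blocks

P ≁ Q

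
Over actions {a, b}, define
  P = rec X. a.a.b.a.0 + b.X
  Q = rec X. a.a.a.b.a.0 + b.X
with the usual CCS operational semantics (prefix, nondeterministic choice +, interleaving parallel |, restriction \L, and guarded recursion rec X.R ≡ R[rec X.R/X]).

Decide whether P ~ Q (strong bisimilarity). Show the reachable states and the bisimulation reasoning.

Reachable graph of P (5 states):
  u0 = rec X. a.a.b.a.0 + b.X :: —a→ u1, —b→ u0
  u1 = a.b.a.0 :: —a→ u2
  u2 = b.a.0 :: —b→ u3
  u3 = a.0 :: —a→ u4
  u4 = 0 :: stopped
Reachable graph of Q (6 states):
  v0 = rec X. a.a.a.b.a.0 + b.X :: —a→ v1, —b→ v0
  v1 = a.a.b.a.0 :: —a→ v2
  v2 = a.b.a.0 :: —a→ v3
  v3 = b.a.0 :: —b→ v4
  v4 = a.0 :: —a→ v5
  v5 = 0 :: stopped
Coarsest stable partition (strong bisimilarity classes):
  B0 = {u0}
  B1 = {u1, v2}
  B2 = {u2, v3}
  B3 = {u3, v4}
  B4 = {u4, v5}
  B5 = {v0}
  B6 = {v1}
u0 ∈ B0, v0 ∈ B5 → different blocks

P ≁ Q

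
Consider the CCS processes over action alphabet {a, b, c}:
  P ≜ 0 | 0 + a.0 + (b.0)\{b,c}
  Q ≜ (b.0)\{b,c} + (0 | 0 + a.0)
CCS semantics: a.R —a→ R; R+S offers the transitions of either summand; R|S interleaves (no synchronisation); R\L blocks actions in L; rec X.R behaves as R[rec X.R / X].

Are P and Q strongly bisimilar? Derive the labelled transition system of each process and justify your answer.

LTS(P): 2 reachable states
  m0 = 0 | 0 + a.0 + (b.0)\{b,c} | -a-> m1
  m1 = 0 | ∅
LTS(Q): 2 reachable states
  n0 = (b.0)\{b,c} + (0 | 0 + a.0) | -a-> n1
  n1 = 0 | ∅
Partition-refinement fixed point:
  B0 = {m0, n0}
  B1 = {m1, n1}
m0 ∈ B0, n0 ∈ B0 → same block

bisimilar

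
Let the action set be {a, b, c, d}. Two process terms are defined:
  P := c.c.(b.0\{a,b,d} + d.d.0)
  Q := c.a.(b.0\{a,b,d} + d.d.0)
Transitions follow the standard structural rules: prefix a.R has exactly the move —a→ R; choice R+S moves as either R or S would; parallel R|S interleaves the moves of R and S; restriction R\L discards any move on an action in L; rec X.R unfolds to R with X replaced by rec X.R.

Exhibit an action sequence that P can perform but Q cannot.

cc

LTS(P): 6 reachable states
  m0 = c.c.(b.0\{a,b,d} + d.d.0) has moves --c--▸ m1
  m1 = c.(b.0\{a,b,d} + d.d.0) has moves --c--▸ m2
  m2 = b.0\{a,b,d} + d.d.0 has moves --b--▸ m3, --d--▸ m4
  m3 = 0\{a,b,d} has moves ∅
  m4 = d.0 has moves --d--▸ m5
  m5 = 0 has moves ∅
LTS(Q): 6 reachable states
  n0 = c.a.(b.0\{a,b,d} + d.d.0) has moves --c--▸ n1
  n1 = a.(b.0\{a,b,d} + d.d.0) has moves --a--▸ n2
  n2 = b.0\{a,b,d} + d.d.0 has moves --b--▸ n3, --d--▸ n4
  n3 = 0\{a,b,d} has moves ∅
  n4 = d.0 has moves --d--▸ n5
  n5 = 0 has moves ∅
Trace ⟨cc⟩ through P, begin at {m0}:
  step 1 (c): {m1}
  step 2 (c): {m2}
  P completes σ.
Trace ⟨cc⟩ through Q, begin at {n0}:
  step 1 (c): {n1}
  step 2 (c): no successor for Q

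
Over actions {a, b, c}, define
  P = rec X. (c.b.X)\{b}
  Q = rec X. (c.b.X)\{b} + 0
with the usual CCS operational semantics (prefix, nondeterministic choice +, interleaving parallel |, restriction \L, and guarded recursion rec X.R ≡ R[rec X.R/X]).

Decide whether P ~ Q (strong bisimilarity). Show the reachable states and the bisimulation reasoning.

P ~ Q

P's transition system — 2 states:
  u0 = rec X. (c.b.X)\{b} :: —c→ u1
  u1 = (b.(rec X. (c.b.X)\{b}))\{b} :: deadlocked
Q's transition system — 2 states:
  v0 = rec X. (c.b.X)\{b} + 0 :: —c→ v1
  v1 = (b.(rec X. (c.b.X)\{b} + 0))\{b} :: deadlocked
Partition-refinement fixed point:
  B0 = {u0, v0}
  B1 = {u1, v1}
u0 ∈ B0, v0 ∈ B0 → same block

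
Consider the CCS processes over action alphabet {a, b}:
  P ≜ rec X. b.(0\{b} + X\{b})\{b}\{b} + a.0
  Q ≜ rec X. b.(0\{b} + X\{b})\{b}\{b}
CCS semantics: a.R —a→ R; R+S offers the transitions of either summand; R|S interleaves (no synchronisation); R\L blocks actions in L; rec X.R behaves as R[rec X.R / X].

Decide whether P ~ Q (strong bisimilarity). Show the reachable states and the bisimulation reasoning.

Reachable graph of P (4 states):
  s0 = rec X. b.(0\{b} + X\{b})\{b}\{b} + a.0 has moves -a-> s1, -b-> s2
  s1 = 0 has moves ∅
  s2 = (0\{b} + (rec X. b.(0\{b} + X\{b})\{b}\{b} + a.0)\{b})\{b}\{b} has moves -a-> s3
  s3 = 0\{b}\{b}\{b} has moves ∅
Reachable graph of Q (2 states):
  t0 = rec X. b.(0\{b} + X\{b})\{b}\{b} has moves -b-> t1
  t1 = (0\{b} + (rec X. b.(0\{b} + X\{b})\{b}\{b})\{b})\{b}\{b} has moves ∅
Coarsest stable partition (strong bisimilarity classes):
  B0 = {s0}
  B1 = {s1, s3, t1}
  B2 = {s2}
  B3 = {t0}
s0 ∈ B0, t0 ∈ B3 → different blocks

P ≁ Q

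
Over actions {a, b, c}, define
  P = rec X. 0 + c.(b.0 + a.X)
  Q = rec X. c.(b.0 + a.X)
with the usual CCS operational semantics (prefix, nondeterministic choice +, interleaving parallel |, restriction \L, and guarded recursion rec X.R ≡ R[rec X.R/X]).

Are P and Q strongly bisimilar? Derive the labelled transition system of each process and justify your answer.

bisimilar

LTS(P): 3 reachable states
  u0 = rec X. 0 + c.(b.0 + a.X) :: -c-> u1
  u1 = b.0 + a.(rec X. 0 + c.(b.0 + a.X)) :: -a-> u0, -b-> u2
  u2 = 0 :: (no moves)
LTS(Q): 3 reachable states
  v0 = rec X. c.(b.0 + a.X) :: -c-> v1
  v1 = b.0 + a.(rec X. c.(b.0 + a.X)) :: -a-> v0, -b-> v2
  v2 = 0 :: (no moves)
Coarsest stable partition (strong bisimilarity classes):
  B0 = {u0, v0}
  B1 = {u1, v1}
  B2 = {u2, v2}
u0 ∈ B0, v0 ∈ B0 → same block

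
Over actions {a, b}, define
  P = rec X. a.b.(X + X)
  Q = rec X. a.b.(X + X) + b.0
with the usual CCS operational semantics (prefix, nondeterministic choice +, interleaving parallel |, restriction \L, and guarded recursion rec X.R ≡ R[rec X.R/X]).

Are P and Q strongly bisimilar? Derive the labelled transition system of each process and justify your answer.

LTS(P): 3 reachable states
  m0 = rec X. a.b.(X + X) | --a--▸ m1
  m1 = b.((rec X. a.b.(X + X)) + (rec X. a.b.(X + X))) | --b--▸ m2
  m2 = (rec X. a.b.(X + X)) + (rec X. a.b.(X + X)) | --a--▸ m1
LTS(Q): 4 reachable states
  n0 = rec X. a.b.(X + X) + b.0 | --a--▸ n1, --b--▸ n2
  n1 = b.((rec X. a.b.(X + X) + b.0) + (rec X. a.b.(X + X) + b.0)) | --b--▸ n3
  n2 = 0 | ∅
  n3 = (rec X. a.b.(X + X) + b.0) + (rec X. a.b.(X + X) + b.0) | --a--▸ n1, --b--▸ n2
Bisimilarity quotient blocks:
  B0 = {m0, m2}
  B1 = {m1}
  B2 = {n0, n3}
  B3 = {n1}
  B4 = {n2}
m0 ∈ B0, n0 ∈ B2 → different blocks

NO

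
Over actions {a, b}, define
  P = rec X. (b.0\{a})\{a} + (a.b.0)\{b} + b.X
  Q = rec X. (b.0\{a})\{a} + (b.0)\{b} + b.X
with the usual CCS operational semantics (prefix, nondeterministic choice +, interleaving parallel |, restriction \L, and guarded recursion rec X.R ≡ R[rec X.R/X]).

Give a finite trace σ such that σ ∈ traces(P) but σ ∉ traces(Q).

a

LTS(P): 3 reachable states
  m0 = rec X. (b.0\{a})\{a} + (a.b.0)\{b} + b.X | --a--▸ m1, --b--▸ m0, --b--▸ m2
  m1 = (b.0)\{b} | (no moves)
  m2 = 0\{a}\{a} | (no moves)
LTS(Q): 2 reachable states
  n0 = rec X. (b.0\{a})\{a} + (b.0)\{b} + b.X | --b--▸ n0, --b--▸ n1
  n1 = 0\{a}\{a} | (no moves)
Executing a from P (initial set {m0}):
  step 1 (a): {m1}
  ✓ P
Executing a from Q (initial set {n0}):
  step 1 (a): no successor for Q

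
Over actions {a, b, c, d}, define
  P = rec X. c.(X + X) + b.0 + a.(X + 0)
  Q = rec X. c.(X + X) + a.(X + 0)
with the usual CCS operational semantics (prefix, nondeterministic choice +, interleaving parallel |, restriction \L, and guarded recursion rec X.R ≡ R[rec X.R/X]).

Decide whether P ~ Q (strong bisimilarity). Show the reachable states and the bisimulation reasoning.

Reachable graph of P (4 states):
  u0 = rec X. c.(X + X) + b.0 + a.(X + 0) has moves ··a··> u1, ··b··> u2, ··c··> u3
  u1 = (rec X. c.(X + X) + b.0 + a.(X + 0)) + 0 has moves ··a··> u1, ··b··> u2, ··c··> u3
  u2 = 0 has moves ·
  u3 = (rec X. c.(X + X) + b.0 + a.(X + 0)) + (rec X. c.(X + X) + b.0 + a.(X + 0)) has moves ··a··> u1, ··b··> u2, ··c··> u3
Reachable graph of Q (3 states):
  v0 = rec X. c.(X + X) + a.(X + 0) has moves ··a··> v1, ··c··> v2
  v1 = (rec X. c.(X + X) + a.(X + 0)) + 0 has moves ··a··> v1, ··c··> v2
  v2 = (rec X. c.(X + X) + a.(X + 0)) + (rec X. c.(X + X) + a.(X + 0)) has moves ··a··> v1, ··c··> v2
Partition-refinement fixed point:
  B0 = {u0, u1, u3}
  B1 = {u2}
  B2 = {v0, v1, v2}
u0 ∈ B0, v0 ∈ B2 → different blocks

NO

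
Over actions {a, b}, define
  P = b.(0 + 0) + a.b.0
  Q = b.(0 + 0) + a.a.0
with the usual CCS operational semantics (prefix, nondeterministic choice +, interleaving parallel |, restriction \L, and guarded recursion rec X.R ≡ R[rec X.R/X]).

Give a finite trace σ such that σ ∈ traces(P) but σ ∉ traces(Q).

Reachable graph of P (4 states):
  u0 = b.(0 + 0) + a.b.0 has moves —a→ u1, —b→ u2
  u1 = b.0 has moves —b→ u3
  u2 = 0 + 0 has moves stopped
  u3 = 0 has moves stopped
Reachable graph of Q (4 states):
  v0 = b.(0 + 0) + a.a.0 has moves —a→ v1, —b→ v2
  v1 = a.0 has moves —a→ v3
  v2 = 0 + 0 has moves stopped
  v3 = 0 has moves stopped
Trace ⟨ab⟩ through P, begin at {u0}:
  step 1 (a): {u1}
  step 2 (b): {u3}
  — P admits the full trace.
Trace ⟨ab⟩ through Q, begin at {v0}:
  step 1 (a): {v1}
  step 2 (b): ∅ (Q stuck)

ab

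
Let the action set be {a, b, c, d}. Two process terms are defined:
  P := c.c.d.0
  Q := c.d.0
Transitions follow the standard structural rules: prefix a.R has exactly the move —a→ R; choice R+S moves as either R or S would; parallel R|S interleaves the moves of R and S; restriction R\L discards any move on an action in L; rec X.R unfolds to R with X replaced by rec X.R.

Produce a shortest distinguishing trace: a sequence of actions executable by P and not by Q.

cc

P's transition system — 4 states:
  u0 = c.c.d.0 | ··c··> u1
  u1 = c.d.0 | ··c··> u2
  u2 = d.0 | ··d··> u3
  u3 = 0 | ∅
Q's transition system — 3 states:
  v0 = c.d.0 | ··c··> v1
  v1 = d.0 | ··d··> v2
  v2 = 0 | ∅
Trace ⟨cc⟩ through P, begin at {u0}:
  [1] c ⇒ {u1}
  [2] c ⇒ {u2}
  P completes σ.
Trace ⟨cc⟩ through Q, begin at {v0}:
  [1] c ⇒ {v1}
  [2] c ⇒ ∅ (Q stuck)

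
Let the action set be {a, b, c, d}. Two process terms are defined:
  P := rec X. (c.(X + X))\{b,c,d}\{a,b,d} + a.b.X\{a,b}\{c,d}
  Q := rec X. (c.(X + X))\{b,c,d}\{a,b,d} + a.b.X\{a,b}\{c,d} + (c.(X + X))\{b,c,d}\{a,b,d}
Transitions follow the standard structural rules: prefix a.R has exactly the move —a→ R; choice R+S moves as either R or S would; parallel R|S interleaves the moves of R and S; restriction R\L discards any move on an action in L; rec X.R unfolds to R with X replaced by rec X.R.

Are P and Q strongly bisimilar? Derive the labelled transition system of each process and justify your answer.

P ~ Q

Reachable graph of P (3 states):
  p0 = rec X. (c.(X + X))\{b,c,d}\{a,b,d} + a.b.X\{a,b}\{c,d} → =a=> p1
  p1 = b.(rec X. (c.(X + X))\{b,c,d}\{a,b,d} + a.b.X\{a,b}\{c,d})\{a,b}\{c,d} → =b=> p2
  p2 = (rec X. (c.(X + X))\{b,c,d}\{a,b,d} + a.b.X\{a,b}\{c,d})\{a,b}\{c,d} → deadlocked
Reachable graph of Q (3 states):
  q0 = rec X. (c.(X + X))\{b,c,d}\{a,b,d} + a.b.X\{a,b}\{c,d} + (c.(X + X))\{b,c,d}\{a,b,d} → =a=> q1
  q1 = b.(rec X. (c.(X + X))\{b,c,d}\{a,b,d} + a.b.X\{a,b}\{c,d} + (c.(X + X))\{b,c,d}\{a,b,d})\{a,b}\{c,d} → =b=> q2
  q2 = (rec X. (c.(X + X))\{b,c,d}\{a,b,d} + a.b.X\{a,b}\{c,d} + (c.(X + X))\{b,c,d}\{a,b,d})\{a,b}\{c,d} → deadlocked
Coarsest stable partition (strong bisimilarity classes):
  B0 = {p0, q0}
  B1 = {p1, q1}
  B2 = {p2, q2}
p0 ∈ B0, q0 ∈ B0 → same block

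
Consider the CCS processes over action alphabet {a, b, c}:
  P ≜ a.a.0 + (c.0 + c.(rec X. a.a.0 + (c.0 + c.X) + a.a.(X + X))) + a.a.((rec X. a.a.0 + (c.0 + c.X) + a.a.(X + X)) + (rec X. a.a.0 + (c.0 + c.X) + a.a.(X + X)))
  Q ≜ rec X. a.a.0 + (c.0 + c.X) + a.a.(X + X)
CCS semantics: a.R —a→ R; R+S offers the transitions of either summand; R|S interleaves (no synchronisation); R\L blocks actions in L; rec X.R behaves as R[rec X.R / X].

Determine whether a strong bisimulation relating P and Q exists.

YES

Reachable graph of P (6 states):
  u0 = a.a.0 + (c.0 + c.(rec X. a.a.0 + (c.0 + c.X) + a.a.(X + X))) + a.a.((rec X. a.a.0 + (c.0 + c.X) + a.a.(X + X)) + (rec X. a.a.0 + (c.0 + c.X) + a.a.(X + X))) has moves —a→ u1, —a→ u2, —c→ u3, —c→ u4
  u1 = a.((rec X. a.a.0 + (c.0 + c.X) + a.a.(X + X)) + (rec X. a.a.0 + (c.0 + c.X) + a.a.(X + X))) has moves —a→ u5
  u2 = a.0 has moves —a→ u3
  u3 = 0 has moves deadlocked
  u4 = rec X. a.a.0 + (c.0 + c.X) + a.a.(X + X) has moves —a→ u1, —a→ u2, —c→ u3, —c→ u4
  u5 = (rec X. a.a.0 + (c.0 + c.X) + a.a.(X + X)) + (rec X. a.a.0 + (c.0 + c.X) + a.a.(X + X)) has moves —a→ u1, —a→ u2, —c→ u3, —c→ u4
Reachable graph of Q (5 states):
  v0 = rec X. a.a.0 + (c.0 + c.X) + a.a.(X + X) has moves —a→ v1, —a→ v2, —c→ v0, —c→ v3
  v1 = a.((rec X. a.a.0 + (c.0 + c.X) + a.a.(X + X)) + (rec X. a.a.0 + (c.0 + c.X) + a.a.(X + X))) has moves —a→ v4
  v2 = a.0 has moves —a→ v3
  v3 = 0 has moves deadlocked
  v4 = (rec X. a.a.0 + (c.0 + c.X) + a.a.(X + X)) + (rec X. a.a.0 + (c.0 + c.X) + a.a.(X + X)) has moves —a→ v1, —a→ v2, —c→ v0, —c→ v3
Partition-refinement fixed point:
  B0 = {u0, u4, u5, v0, v4}
  B1 = {u1, v1}
  B2 = {u3, v3}
  B3 = {u2, v2}
u0 ∈ B0, v0 ∈ B0 → same block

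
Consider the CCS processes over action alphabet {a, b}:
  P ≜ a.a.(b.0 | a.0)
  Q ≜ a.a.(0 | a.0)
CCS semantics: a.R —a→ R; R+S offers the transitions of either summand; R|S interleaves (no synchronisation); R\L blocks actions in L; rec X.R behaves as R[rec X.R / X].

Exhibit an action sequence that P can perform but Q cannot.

LTS(P): 6 reachable states
  s0 = a.a.(b.0 | a.0) | =a=> s1
  s1 = a.(b.0 | a.0) | =a=> s2
  s2 = b.0 | a.0 | =a=> s3, =b=> s4
  s3 = b.0 | 0 | =b=> s5
  s4 = 0 | a.0 | =a=> s5
  s5 = 0 | 0 | ·
LTS(Q): 4 reachable states
  t0 = a.a.(0 | a.0) | =a=> t1
  t1 = a.(0 | a.0) | =a=> t2
  t2 = 0 | a.0 | =a=> t3
  t3 = 0 | 0 | ·
Trace ⟨aab⟩ through P, begin at {s0}:
  after a @ step 1: {s1}
  after a @ step 2: {s2}
  after b @ step 3: {s4}
  P completes σ.
Trace ⟨aab⟩ through Q, begin at {t0}:
  after a @ step 1: {t1}
  after a @ step 2: {t2}
  after b @ step 3: ∅  — Q cannot continue

aab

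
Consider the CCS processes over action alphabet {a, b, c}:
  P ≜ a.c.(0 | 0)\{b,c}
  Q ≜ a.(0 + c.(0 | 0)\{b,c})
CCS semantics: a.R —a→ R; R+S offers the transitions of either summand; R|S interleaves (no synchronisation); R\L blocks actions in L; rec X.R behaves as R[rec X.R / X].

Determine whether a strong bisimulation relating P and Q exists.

Reachable graph of P (3 states):
  m0 = a.c.(0 | 0)\{b,c} :: --a--▸ m1
  m1 = c.(0 | 0)\{b,c} :: --c--▸ m2
  m2 = (0 | 0)\{b,c} :: ·
Reachable graph of Q (3 states):
  n0 = a.(0 + c.(0 | 0)\{b,c}) :: --a--▸ n1
  n1 = 0 + c.(0 | 0)\{b,c} :: --c--▸ n2
  n2 = (0 | 0)\{b,c} :: ·
Bisimilarity quotient blocks:
  B0 = {m0, n0}
  B1 = {m1, n1}
  B2 = {m2, n2}
m0 ∈ B0, n0 ∈ B0 → same block

YES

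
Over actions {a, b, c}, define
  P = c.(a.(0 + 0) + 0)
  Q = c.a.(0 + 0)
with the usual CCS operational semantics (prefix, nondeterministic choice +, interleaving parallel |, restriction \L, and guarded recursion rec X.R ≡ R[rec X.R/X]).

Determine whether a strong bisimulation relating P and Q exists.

Reachable graph of P (3 states):
  u0 = c.(a.(0 + 0) + 0) :: ··c··> u1
  u1 = a.(0 + 0) + 0 :: ··a··> u2
  u2 = 0 + 0 :: ∅
Reachable graph of Q (3 states):
  v0 = c.a.(0 + 0) :: ··c··> v1
  v1 = a.(0 + 0) :: ··a··> v2
  v2 = 0 + 0 :: ∅
Partition-refinement fixed point:
  B0 = {u0, v0}
  B1 = {u1, v1}
  B2 = {u2, v2}
u0 ∈ B0, v0 ∈ B0 → same block

YES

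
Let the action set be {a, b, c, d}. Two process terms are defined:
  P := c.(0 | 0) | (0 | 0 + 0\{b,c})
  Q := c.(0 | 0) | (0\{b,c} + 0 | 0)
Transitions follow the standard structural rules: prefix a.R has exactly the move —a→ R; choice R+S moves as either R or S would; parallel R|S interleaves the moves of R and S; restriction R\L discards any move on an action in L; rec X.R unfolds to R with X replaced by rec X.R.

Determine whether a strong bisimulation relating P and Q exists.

P's transition system — 2 states:
  p0 = c.(0 | 0) | (0 | 0 + 0\{b,c}) ⊢ -c-> p1
  p1 = 0 | 0 | (0 | 0 + 0\{b,c}) ⊢ (no moves)
Q's transition system — 2 states:
  q0 = c.(0 | 0) | (0\{b,c} + 0 | 0) ⊢ -c-> q1
  q1 = 0 | 0 | (0\{b,c} + 0 | 0) ⊢ (no moves)
Bisimilarity quotient blocks:
  B0 = {p0, q0}
  B1 = {p1, q1}
p0 ∈ B0, q0 ∈ B0 → same block

YES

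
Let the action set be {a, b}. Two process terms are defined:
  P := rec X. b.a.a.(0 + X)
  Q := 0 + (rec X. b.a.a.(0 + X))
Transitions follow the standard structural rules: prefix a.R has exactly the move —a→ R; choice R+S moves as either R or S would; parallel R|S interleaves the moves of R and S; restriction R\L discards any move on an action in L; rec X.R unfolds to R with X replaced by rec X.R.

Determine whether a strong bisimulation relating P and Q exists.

Reachable graph of P (4 states):
  m0 = rec X. b.a.a.(0 + X) | ··b··> m1
  m1 = a.a.(0 + (rec X. b.a.a.(0 + X))) | ··a··> m2
  m2 = a.(0 + (rec X. b.a.a.(0 + X))) | ··a··> m3
  m3 = 0 + (rec X. b.a.a.(0 + X)) | ··b··> m1
Reachable graph of Q (3 states):
  n0 = 0 + (rec X. b.a.a.(0 + X)) | ··b··> n1
  n1 = a.a.(0 + (rec X. b.a.a.(0 + X))) | ··a··> n2
  n2 = a.(0 + (rec X. b.a.a.(0 + X))) | ··a··> n0
Bisimilarity quotient blocks:
  B0 = {m0, m3, n0}
  B1 = {m1, n1}
  B2 = {m2, n2}
m0 ∈ B0, n0 ∈ B0 → same block

P ~ Q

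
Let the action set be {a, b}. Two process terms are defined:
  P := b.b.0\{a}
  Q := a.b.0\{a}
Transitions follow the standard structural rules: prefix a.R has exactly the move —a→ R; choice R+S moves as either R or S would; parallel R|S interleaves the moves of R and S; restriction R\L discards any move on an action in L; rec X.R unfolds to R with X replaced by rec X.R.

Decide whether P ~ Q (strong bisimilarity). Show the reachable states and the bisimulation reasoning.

P's transition system — 3 states:
  m0 = b.b.0\{a} → =b=> m1
  m1 = b.0\{a} → =b=> m2
  m2 = 0\{a} → ·
Q's transition system — 3 states:
  n0 = a.b.0\{a} → =a=> n1
  n1 = b.0\{a} → =b=> n2
  n2 = 0\{a} → ·
Partition-refinement fixed point:
  B0 = {m0}
  B1 = {m1, n1}
  B2 = {m2, n2}
  B3 = {n0}
m0 ∈ B0, n0 ∈ B3 → different blocks

not bisimilar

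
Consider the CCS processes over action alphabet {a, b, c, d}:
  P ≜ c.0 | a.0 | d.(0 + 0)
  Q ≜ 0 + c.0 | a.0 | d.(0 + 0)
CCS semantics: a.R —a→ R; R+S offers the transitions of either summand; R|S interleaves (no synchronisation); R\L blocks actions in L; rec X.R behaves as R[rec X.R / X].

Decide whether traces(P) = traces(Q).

YES

LTS(P): 8 reachable states
  s0 = c.0 | a.0 | d.(0 + 0) ⊢ —a→ s1, —c→ s2, —d→ s3
  s1 = c.0 | 0 | d.(0 + 0) ⊢ —c→ s4, —d→ s5
  s2 = 0 | a.0 | d.(0 + 0) ⊢ —a→ s4, —d→ s6
  s3 = c.0 | a.0 | (0 + 0) ⊢ —a→ s5, —c→ s6
  s4 = 0 | 0 | d.(0 + 0) ⊢ —d→ s7
  s5 = c.0 | 0 | (0 + 0) ⊢ —c→ s7
  s6 = 0 | a.0 | (0 + 0) ⊢ —a→ s7
  s7 = 0 | 0 | (0 + 0) ⊢ ∅
LTS(Q): 8 reachable states
  t0 = 0 + c.0 | a.0 | d.(0 + 0) ⊢ —a→ t1, —c→ t2, —d→ t3
  t1 = c.0 | 0 | d.(0 + 0) ⊢ —c→ t4, —d→ t5
  t2 = 0 | a.0 | d.(0 + 0) ⊢ —a→ t4, —d→ t6
  t3 = c.0 | a.0 | (0 + 0) ⊢ —a→ t5, —c→ t6
  t4 = 0 | 0 | d.(0 + 0) ⊢ —d→ t7
  t5 = c.0 | 0 | (0 + 0) ⊢ —c→ t7
  t6 = 0 | a.0 | (0 + 0) ⊢ —a→ t7
  t7 = 0 | 0 | (0 + 0) ⊢ ∅
Coarsest stable partition (strong bisimilarity classes):
  B0 = {s0, t0}
  B1 = {s3, t3}
  B2 = {s5, t5}
  B3 = {s7, t7}
  B4 = {s6, t6}
  B5 = {s1, t1}
  B6 = {s4, t4}
  B7 = {s2, t2}
s0 ∈ B0, t0 ∈ B0 → same block
Bisimilar ⇒ trace-equivalent.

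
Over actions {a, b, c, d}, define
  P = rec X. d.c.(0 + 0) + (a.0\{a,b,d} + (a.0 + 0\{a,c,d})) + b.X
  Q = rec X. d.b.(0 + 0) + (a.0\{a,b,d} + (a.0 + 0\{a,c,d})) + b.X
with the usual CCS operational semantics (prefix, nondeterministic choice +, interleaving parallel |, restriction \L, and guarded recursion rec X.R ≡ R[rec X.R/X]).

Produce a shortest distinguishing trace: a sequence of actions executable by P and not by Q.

Reachable graph of P (5 states):
  p0 = rec X. d.c.(0 + 0) + (a.0\{a,b,d} + (a.0 + 0\{a,c,d})) + b.X has moves —a→ p1, —a→ p2, —b→ p0, —d→ p3
  p1 = 0 has moves stopped
  p2 = 0\{a,b,d} has moves stopped
  p3 = c.(0 + 0) has moves —c→ p4
  p4 = 0 + 0 has moves stopped
Reachable graph of Q (5 states):
  q0 = rec X. d.b.(0 + 0) + (a.0\{a,b,d} + (a.0 + 0\{a,c,d})) + b.X has moves —a→ q1, —a→ q2, —b→ q0, —d→ q3
  q1 = 0 has moves stopped
  q2 = 0\{a,b,d} has moves stopped
  q3 = b.(0 + 0) has moves —b→ q4
  q4 = 0 + 0 has moves stopped
Executing dc from P (initial set {p0}):
  step 1 (d): {p3}
  step 2 (c): {p4}
  ✓ P
Executing dc from Q (initial set {q0}):
  step 1 (d): {q3}
  step 2 (c): ∅  — Q cannot continue

dc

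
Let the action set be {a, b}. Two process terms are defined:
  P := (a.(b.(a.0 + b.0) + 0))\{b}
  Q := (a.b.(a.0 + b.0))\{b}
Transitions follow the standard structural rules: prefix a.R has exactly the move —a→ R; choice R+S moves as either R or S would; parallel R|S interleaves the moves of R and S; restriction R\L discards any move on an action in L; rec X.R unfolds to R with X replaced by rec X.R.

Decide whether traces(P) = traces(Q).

traces(P) = traces(Q)

Reachable graph of P (2 states):
  m0 = (a.(b.(a.0 + b.0) + 0))\{b} ⊢ —a→ m1
  m1 = (b.(a.0 + b.0) + 0)\{b} ⊢ ·
Reachable graph of Q (2 states):
  n0 = (a.b.(a.0 + b.0))\{b} ⊢ —a→ n1
  n1 = (b.(a.0 + b.0))\{b} ⊢ ·
Bisimilarity quotient blocks:
  B0 = {m0, n0}
  B1 = {m1, n1}
m0 ∈ B0, n0 ∈ B0 → same block
Bisimilar ⇒ trace-equivalent.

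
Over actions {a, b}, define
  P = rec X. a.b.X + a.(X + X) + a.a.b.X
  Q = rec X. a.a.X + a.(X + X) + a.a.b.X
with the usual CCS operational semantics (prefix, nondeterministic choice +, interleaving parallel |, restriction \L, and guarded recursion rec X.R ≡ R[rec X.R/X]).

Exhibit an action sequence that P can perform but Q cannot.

P's transition system — 4 states:
  u0 = rec X. a.b.X + a.(X + X) + a.a.b.X → --a--▸ u1, --a--▸ u2, --a--▸ u3
  u1 = (rec X. a.b.X + a.(X + X) + a.a.b.X) + (rec X. a.b.X + a.(X + X) + a.a.b.X) → --a--▸ u1, --a--▸ u2, --a--▸ u3
  u2 = a.b.(rec X. a.b.X + a.(X + X) + a.a.b.X) → --a--▸ u3
  u3 = b.(rec X. a.b.X + a.(X + X) + a.a.b.X) → --b--▸ u0
Q's transition system — 5 states:
  v0 = rec X. a.a.X + a.(X + X) + a.a.b.X → --a--▸ v1, --a--▸ v2, --a--▸ v3
  v1 = (rec X. a.a.X + a.(X + X) + a.a.b.X) + (rec X. a.a.X + a.(X + X) + a.a.b.X) → --a--▸ v1, --a--▸ v2, --a--▸ v3
  v2 = a.(rec X. a.a.X + a.(X + X) + a.a.b.X) → --a--▸ v0
  v3 = a.b.(rec X. a.a.X + a.(X + X) + a.a.b.X) → --a--▸ v4
  v4 = b.(rec X. a.a.X + a.(X + X) + a.a.b.X) → --b--▸ v0
Executing ab from P (initial set {u0}):
  [1] a ⇒ {u1, u2, u3}
  [2] b ⇒ {u0}
  ✓ P
Executing ab from Q (initial set {v0}):
  [1] a ⇒ {v1, v2, v3}
  [2] b ⇒ ∅  — Q cannot continue

ab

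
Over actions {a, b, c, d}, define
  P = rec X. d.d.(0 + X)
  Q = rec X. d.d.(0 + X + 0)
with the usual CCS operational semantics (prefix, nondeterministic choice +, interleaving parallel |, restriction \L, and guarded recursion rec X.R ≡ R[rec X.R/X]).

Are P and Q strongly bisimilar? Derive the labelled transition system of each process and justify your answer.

P ~ Q

Reachable graph of P (3 states):
  p0 = rec X. d.d.(0 + X) ⊢ —d→ p1
  p1 = d.(0 + (rec X. d.d.(0 + X))) ⊢ —d→ p2
  p2 = 0 + (rec X. d.d.(0 + X)) ⊢ —d→ p1
Reachable graph of Q (3 states):
  q0 = rec X. d.d.(0 + X + 0) ⊢ —d→ q1
  q1 = d.(0 + (rec X. d.d.(0 + X + 0)) + 0) ⊢ —d→ q2
  q2 = 0 + (rec X. d.d.(0 + X + 0)) + 0 ⊢ —d→ q1
Coarsest stable partition (strong bisimilarity classes):
  B0 = {p0, p1, p2, q0, q1, q2}
p0 ∈ B0, q0 ∈ B0 → same block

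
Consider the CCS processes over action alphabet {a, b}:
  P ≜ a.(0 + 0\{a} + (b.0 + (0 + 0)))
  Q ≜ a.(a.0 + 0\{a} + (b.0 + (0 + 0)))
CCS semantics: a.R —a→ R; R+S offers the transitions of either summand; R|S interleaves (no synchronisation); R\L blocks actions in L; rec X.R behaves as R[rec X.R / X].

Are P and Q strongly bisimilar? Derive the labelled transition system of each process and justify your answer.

Reachable graph of P (3 states):
  m0 = a.(0 + 0\{a} + (b.0 + (0 + 0))) ⊢ —a→ m1
  m1 = 0 + 0\{a} + (b.0 + (0 + 0)) ⊢ —b→ m2
  m2 = 0 ⊢ ·
Reachable graph of Q (3 states):
  n0 = a.(a.0 + 0\{a} + (b.0 + (0 + 0))) ⊢ —a→ n1
  n1 = a.0 + 0\{a} + (b.0 + (0 + 0)) ⊢ —a→ n2, —b→ n2
  n2 = 0 ⊢ ·
Coarsest stable partition (strong bisimilarity classes):
  B0 = {m0}
  B1 = {m1}
  B2 = {m2, n2}
  B3 = {n0}
  B4 = {n1}
m0 ∈ B0, n0 ∈ B3 → different blocks

P ≁ Q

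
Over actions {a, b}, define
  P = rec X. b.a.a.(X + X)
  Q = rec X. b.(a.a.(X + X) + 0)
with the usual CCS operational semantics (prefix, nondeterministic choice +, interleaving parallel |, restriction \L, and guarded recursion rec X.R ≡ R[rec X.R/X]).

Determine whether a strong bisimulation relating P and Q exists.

bisimilar

Reachable graph of P (4 states):
  m0 = rec X. b.a.a.(X + X) ⊢ —b→ m1
  m1 = a.a.((rec X. b.a.a.(X + X)) + (rec X. b.a.a.(X + X))) ⊢ —a→ m2
  m2 = a.((rec X. b.a.a.(X + X)) + (rec X. b.a.a.(X + X))) ⊢ —a→ m3
  m3 = (rec X. b.a.a.(X + X)) + (rec X. b.a.a.(X + X)) ⊢ —b→ m1
Reachable graph of Q (4 states):
  n0 = rec X. b.(a.a.(X + X) + 0) ⊢ —b→ n1
  n1 = a.a.((rec X. b.(a.a.(X + X) + 0)) + (rec X. b.(a.a.(X + X) + 0))) + 0 ⊢ —a→ n2
  n2 = a.((rec X. b.(a.a.(X + X) + 0)) + (rec X. b.(a.a.(X + X) + 0))) ⊢ —a→ n3
  n3 = (rec X. b.(a.a.(X + X) + 0)) + (rec X. b.(a.a.(X + X) + 0)) ⊢ —b→ n1
Partition-refinement fixed point:
  B0 = {m0, m3, n0, n3}
  B1 = {m1, n1}
  B2 = {m2, n2}
m0 ∈ B0, n0 ∈ B0 → same block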